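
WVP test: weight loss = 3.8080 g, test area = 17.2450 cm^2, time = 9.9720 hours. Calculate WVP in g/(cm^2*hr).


Formula: WVP = loss / (area * time)
Substituting: WVP = 3.8080 / (17.2450 * 9.9720)
Result: 0.0221438 g/(cm^2*hr)


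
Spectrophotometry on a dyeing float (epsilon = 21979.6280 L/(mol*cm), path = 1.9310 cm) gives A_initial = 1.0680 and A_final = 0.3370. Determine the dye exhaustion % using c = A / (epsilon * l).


c_initial = A_i / (epsilon * l) = 1.0680 / (21979.6280 * 1.9310) = 2.5163e-05 mol/L
c_final = A_f / (epsilon * l) = 0.3370 / (21979.6280 * 1.9310) = 7.9401e-06 mol/L
Exhaustion = (c_initial - c_final) / c_initial * 100 = (2.5163e-05 - 7.9401e-06) / 2.5163e-05 * 100 = 68.4457 %


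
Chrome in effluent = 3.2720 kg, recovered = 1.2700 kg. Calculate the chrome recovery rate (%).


Formula: Recovery = recovered / input * 100
Substituting: Recovery = 1.2700 / 3.2720 * 100
Result: 38.8142 %


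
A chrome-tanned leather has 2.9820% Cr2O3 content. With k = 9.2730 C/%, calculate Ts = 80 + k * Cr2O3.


Formula: Ts = 80 + k * Cr2O3
Substituting: Ts = 80 + 9.2730 * 2.9820
Result: 107.6521 C


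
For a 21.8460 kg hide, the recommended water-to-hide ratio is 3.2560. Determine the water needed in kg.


Formula: Water = hide_weight * ratio
Substituting: Water = 21.8460 * 3.2560
Result: 71.1306 kg


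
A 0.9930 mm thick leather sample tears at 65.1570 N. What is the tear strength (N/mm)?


Formula: Tear strength = force / thickness
Substituting: Tear strength = 65.1570 / 0.9930
Result: 65.6163 N/mm


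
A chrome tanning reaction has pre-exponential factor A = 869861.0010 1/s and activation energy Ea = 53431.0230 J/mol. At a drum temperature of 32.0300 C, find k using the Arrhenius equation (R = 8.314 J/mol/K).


T_K = T_C + 273.15 = 32.0300 + 273.15 = 305.1800 K
exponent = -Ea / (R * T_K) = -53431.0230 / (8.314 * 305.1800) = -21.0585
k = A * exp(exponent) = 869861.0010 * exp(-21.0585) = 6.2210e-04 1/s


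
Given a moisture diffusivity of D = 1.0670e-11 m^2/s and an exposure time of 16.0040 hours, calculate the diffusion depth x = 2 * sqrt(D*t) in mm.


t = 16.0040 hr * 3600 = 57614.4000 s
D * t = 1.0670e-11 * 57614.4000 = 6.1475e-07
x = 2 * sqrt(D*t) = 2 * sqrt(6.1475e-07) = 0.00156811 m = 1.5681 mm


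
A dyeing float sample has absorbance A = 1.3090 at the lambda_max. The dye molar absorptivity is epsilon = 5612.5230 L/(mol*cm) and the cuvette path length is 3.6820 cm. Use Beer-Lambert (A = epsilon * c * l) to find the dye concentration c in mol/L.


Formula: c = A / (epsilon * l)
Substituting: c = 1.3090 / (5612.5230 * 3.6820)
Result: 6.3343e-05 mol/L


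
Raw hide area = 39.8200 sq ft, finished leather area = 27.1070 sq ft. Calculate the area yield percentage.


Formula: Yield = finished / raw * 100
Substituting: Yield = 27.1070 / 39.8200 * 100
Result: 68.0738 %


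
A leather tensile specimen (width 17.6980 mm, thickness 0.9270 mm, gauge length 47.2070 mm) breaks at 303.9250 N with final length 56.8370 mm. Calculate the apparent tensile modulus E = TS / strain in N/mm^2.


TS = F / (w * t) = 303.9250 / (17.6980 * 0.9270) = 18.5252 N/mm^2
strain = (Lf - L0) / L0 = (56.8370 - 47.2070) / 47.2070 = 0.2040
E = TS / strain = 18.5252 / 0.2040 = 90.8119 N/mm^2


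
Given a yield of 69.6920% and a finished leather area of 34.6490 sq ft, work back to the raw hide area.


Formula: raw = finished * 100 / yield
Substituting: raw = 34.6490 * 100 / 69.6920
Result: 49.7173 sq ft


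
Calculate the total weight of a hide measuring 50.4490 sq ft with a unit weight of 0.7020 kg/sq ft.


Formula: Weight = area * weight_per_sqft
Substituting: Weight = 50.4490 * 0.7020
Result: 35.4152 kg


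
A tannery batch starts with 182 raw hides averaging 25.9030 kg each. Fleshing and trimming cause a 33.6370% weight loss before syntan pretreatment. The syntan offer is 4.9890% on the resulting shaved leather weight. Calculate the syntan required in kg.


Total_raw = N * avg_wt = 182 * 25.9030 = 4714.3460 kg
Substrate = Total_raw * (1 - loss/100) = 4714.3460 * (1 - 33.6370/100) = 3128.5814 kg
Syntan = Substrate * pct / 100 = 3128.5814 * 4.9890 / 100 = 156.0849 kg


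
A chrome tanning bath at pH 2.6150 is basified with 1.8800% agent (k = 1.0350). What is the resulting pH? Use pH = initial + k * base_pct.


Formula: pH_final = pH_initial + k * base_pct
Substituting: pH_final = 2.6150 + 1.0350 * 1.8800
Result: 4.5608


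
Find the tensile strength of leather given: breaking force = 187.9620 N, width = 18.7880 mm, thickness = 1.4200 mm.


Formula: TS = force / (width * thickness)
Substituting: TS = 187.9620 / (18.7880 * 1.4200)
Result: 7.0453 N/mm^2


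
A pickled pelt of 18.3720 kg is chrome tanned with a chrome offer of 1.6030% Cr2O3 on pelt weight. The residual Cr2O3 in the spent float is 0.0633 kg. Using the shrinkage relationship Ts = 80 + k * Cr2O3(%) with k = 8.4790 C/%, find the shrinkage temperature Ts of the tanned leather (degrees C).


Offered = pelt * offer_pct / 100 = 18.3720 * 1.6030 / 100 = 0.2945 kg
Uptake = offered - residual = 0.2945 - 0.0633 = 0.2312 kg
Cr2O3% on pelt = uptake / pelt * 100 = 0.2312 / 18.3720 * 100 = 1.2585 %
Ts = 80 + k * Cr2O3% = 80 + 8.4790 * 1.2585 = 90.6704 C


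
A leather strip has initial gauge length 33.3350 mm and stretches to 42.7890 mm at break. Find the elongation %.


Formula: Elongation = (Lf - L0) / L0 * 100
Substituting: Elongation = (42.7890 - 33.3350) / 33.3350 * 100
Result: 28.3606 %


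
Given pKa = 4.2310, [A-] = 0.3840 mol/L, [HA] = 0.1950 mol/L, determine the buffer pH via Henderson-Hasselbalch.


ratio = [A-] / [HA] = 0.3840 / 0.1950 = 1.9692
log10(ratio) = 0.2943
pH = pKa + log10(ratio) = 4.2310 + 0.2943 = 4.5253


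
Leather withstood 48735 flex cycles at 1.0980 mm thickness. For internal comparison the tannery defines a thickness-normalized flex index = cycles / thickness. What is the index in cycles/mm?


Formula: Index = cycles / thickness
Substituting: Index = 48735 / 1.0980
Result: 44385.2459 cycles/mm


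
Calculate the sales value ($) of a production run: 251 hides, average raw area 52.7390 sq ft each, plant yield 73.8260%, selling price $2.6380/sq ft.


Raw_total = N * avg_area = 251 * 52.7390 = 13237.4890 sq ft
Finished = Raw_total * yield / 100 = 13237.4890 * 73.8260 / 100 = 9772.7086 sq ft
Value = Finished * price = 9772.7086 * 2.6380 = 25780.4054 $


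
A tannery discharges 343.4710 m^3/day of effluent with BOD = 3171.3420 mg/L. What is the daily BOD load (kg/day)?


Formula: BOD_load = volume * conc / 1000
Substituting: BOD_load = 343.4710 * 3171.3420 / 1000
Result: 1089.2640 kg/day


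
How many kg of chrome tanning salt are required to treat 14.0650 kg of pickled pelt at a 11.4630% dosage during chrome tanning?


Formula: Chrome = substrate * pct / 100
Substituting: Chrome = 14.0650 * 11.4630 / 100
Result: 1.6123 kg


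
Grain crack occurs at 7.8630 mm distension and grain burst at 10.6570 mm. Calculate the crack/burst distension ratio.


Formula: Ratio = crack / burst
Substituting: Ratio = 7.8630 / 10.6570
Result: 0.7378


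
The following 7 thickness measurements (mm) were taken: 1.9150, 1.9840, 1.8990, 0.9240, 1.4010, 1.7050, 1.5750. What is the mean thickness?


Formula: Average = sum / n
Substituting: Average = 11.4030 / 7
Result: 1.6290 mm


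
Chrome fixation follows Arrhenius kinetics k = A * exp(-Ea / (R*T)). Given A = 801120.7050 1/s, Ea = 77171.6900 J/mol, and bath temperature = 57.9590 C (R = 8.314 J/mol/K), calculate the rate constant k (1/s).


T_K = T_C + 273.15 = 57.9590 + 273.15 = 331.1090 K
exponent = -Ea / (R * T_K) = -77171.6900 / (8.314 * 331.1090) = -28.0335
k = A * exp(exponent) = 801120.7050 * exp(-28.0335) = 5.3569e-07 1/s


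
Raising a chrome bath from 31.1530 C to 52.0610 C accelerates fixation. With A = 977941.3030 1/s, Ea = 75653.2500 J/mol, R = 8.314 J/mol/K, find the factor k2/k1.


T1 = 31.1530 + 273.15 = 304.3030 K; T2 = 52.0610 + 273.15 = 325.2110 K
k1 = A * exp(-Ea/(R*T1)) = 977941.3030 * exp(-75653.2500/(8.314*304.3030)) = 1.0086e-07 1/s
k2 = A * exp(-Ea/(R*T2)) = 977941.3030 * exp(-75653.2500/(8.314*325.2110)) = 6.8964e-07 1/s
k2/k1 = 6.8964e-07 / 1.0086e-07 = 6.8378


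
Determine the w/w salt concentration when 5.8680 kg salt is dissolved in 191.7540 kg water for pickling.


Formula: Conc = salt / (water + salt) * 100
Substituting: Conc = 5.8680 / (191.7540 + 5.8680) * 100
Result: 2.9693 %


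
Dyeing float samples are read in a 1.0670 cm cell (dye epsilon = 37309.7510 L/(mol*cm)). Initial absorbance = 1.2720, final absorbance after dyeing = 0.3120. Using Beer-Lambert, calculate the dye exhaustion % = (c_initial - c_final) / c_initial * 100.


c_initial = A_i / (epsilon * l) = 1.2720 / (37309.7510 * 1.0670) = 3.1952e-05 mol/L
c_final = A_f / (epsilon * l) = 0.3120 / (37309.7510 * 1.0670) = 7.8373e-06 mol/L
Exhaustion = (c_initial - c_final) / c_initial * 100 = (3.1952e-05 - 7.8373e-06) / 3.1952e-05 * 100 = 75.4717 %


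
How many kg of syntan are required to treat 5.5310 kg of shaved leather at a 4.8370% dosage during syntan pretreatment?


Formula: Syntan = substrate * pct / 100
Substituting: Syntan = 5.5310 * 4.8370 / 100
Result: 0.2675 kg


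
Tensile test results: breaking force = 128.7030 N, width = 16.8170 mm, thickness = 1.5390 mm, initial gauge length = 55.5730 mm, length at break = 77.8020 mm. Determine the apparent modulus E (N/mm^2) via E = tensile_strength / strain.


TS = F / (w * t) = 128.7030 / (16.8170 * 1.5390) = 4.9728 N/mm^2
strain = (Lf - L0) / L0 = (77.8020 - 55.5730) / 55.5730 = 0.4000
E = TS / strain = 4.9728 / 0.4000 = 12.4321 N/mm^2


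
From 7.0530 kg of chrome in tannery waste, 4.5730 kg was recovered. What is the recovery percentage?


Formula: Recovery = recovered / input * 100
Substituting: Recovery = 4.5730 / 7.0530 * 100
Result: 64.8377 %


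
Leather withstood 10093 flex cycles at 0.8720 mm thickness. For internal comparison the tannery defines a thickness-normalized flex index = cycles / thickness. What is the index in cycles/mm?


Formula: Index = cycles / thickness
Substituting: Index = 10093 / 0.8720
Result: 11574.5413 cycles/mm


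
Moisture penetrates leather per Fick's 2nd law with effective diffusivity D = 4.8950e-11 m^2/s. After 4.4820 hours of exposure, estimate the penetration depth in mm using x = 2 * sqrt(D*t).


t = 4.4820 hr * 3600 = 16135.2000 s
D * t = 4.8950e-11 * 16135.2000 = 7.8982e-07
x = 2 * sqrt(D*t) = 2 * sqrt(7.8982e-07) = 0.00177743 m = 1.7774 mm


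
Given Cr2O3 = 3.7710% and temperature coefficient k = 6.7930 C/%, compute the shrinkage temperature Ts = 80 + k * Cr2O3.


Formula: Ts = 80 + k * Cr2O3
Substituting: Ts = 80 + 6.7930 * 3.7710
Result: 105.6164 C


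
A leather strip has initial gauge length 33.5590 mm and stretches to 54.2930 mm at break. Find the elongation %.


Formula: Elongation = (Lf - L0) / L0 * 100
Substituting: Elongation = (54.2930 - 33.5590) / 33.5590 * 100
Result: 61.7837 %


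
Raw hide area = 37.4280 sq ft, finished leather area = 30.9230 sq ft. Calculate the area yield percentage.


Formula: Yield = finished / raw * 100
Substituting: Yield = 30.9230 / 37.4280 * 100
Result: 82.6200 %


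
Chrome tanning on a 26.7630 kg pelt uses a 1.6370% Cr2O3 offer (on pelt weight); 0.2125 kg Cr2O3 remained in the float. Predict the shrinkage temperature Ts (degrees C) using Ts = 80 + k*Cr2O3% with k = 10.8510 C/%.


Offered = pelt * offer_pct / 100 = 26.7630 * 1.6370 / 100 = 0.4381 kg
Uptake = offered - residual = 0.4381 - 0.2125 = 0.2256 kg
Cr2O3% on pelt = uptake / pelt * 100 = 0.2256 / 26.7630 * 100 = 0.8430 %
Ts = 80 + k * Cr2O3% = 80 + 10.8510 * 0.8430 = 89.1473 C


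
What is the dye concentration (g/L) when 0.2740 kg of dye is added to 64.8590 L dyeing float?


Formula: Conc = dye_mass(kg) / volume(L) * 1000
Substituting: Conc = 0.2740 / 64.8590 * 1000
Result: 4.2245 g/L


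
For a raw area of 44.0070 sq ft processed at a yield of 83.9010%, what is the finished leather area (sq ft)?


Formula: finished = raw * yield / 100
Substituting: finished = 44.0070 * 83.9010 / 100
Result: 36.9223 sq ft


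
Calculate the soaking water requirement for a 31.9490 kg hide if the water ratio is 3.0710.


Formula: Water = hide_weight * ratio
Substituting: Water = 31.9490 * 3.0710
Result: 98.1154 kg


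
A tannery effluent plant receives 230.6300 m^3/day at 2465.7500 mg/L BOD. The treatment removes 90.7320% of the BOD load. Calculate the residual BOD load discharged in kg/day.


Load_in = volume * conc / 1000 = 230.6300 * 2465.7500 / 1000 = 568.6759 kg/day
Removed = Load_in * eff / 100 = 568.6759 * 90.7320 / 100 = 515.9710 kg/day
Load_out = Load_in - Removed = 568.6759 - 515.9710 = 52.7049 kg/day


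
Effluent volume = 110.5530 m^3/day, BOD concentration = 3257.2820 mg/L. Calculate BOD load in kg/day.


Formula: BOD_load = volume * conc / 1000
Substituting: BOD_load = 110.5530 * 3257.2820 / 1000
Result: 360.1023 kg/day


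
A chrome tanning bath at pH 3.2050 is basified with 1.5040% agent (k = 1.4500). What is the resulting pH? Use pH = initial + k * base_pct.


Formula: pH_final = pH_initial + k * base_pct
Substituting: pH_final = 3.2050 + 1.4500 * 1.5040
Result: 5.3858


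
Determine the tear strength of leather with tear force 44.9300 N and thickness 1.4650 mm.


Formula: Tear strength = force / thickness
Substituting: Tear strength = 44.9300 / 1.4650
Result: 30.6689 N/mm


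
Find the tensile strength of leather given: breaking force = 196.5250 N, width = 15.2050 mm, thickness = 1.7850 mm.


Formula: TS = force / (width * thickness)
Substituting: TS = 196.5250 / (15.2050 * 1.7850)
Result: 7.2409 N/mm^2


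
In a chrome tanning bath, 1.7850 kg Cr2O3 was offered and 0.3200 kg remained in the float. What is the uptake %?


Formula: Uptake = (offered - residual) / offered * 100
Substituting: Uptake = (1.7850 - 0.3200) / 1.7850 * 100
Result: 82.0728 %


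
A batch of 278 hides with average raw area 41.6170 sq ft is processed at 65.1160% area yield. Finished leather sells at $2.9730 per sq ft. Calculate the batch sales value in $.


Raw_total = N * avg_area = 278 * 41.6170 = 11569.5260 sq ft
Finished = Raw_total * yield / 100 = 11569.5260 * 65.1160 / 100 = 7533.6126 sq ft
Value = Finished * price = 7533.6126 * 2.9730 = 22397.4301 $


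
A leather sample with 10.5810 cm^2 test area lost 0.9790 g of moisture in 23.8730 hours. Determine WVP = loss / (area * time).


Formula: WVP = loss / (area * time)
Substituting: WVP = 0.9790 / (10.5810 * 23.8730)
Result: 0.00387569 g/(cm^2*hr)


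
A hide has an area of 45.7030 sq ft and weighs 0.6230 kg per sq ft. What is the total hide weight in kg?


Formula: Weight = area * weight_per_sqft
Substituting: Weight = 45.7030 * 0.6230
Result: 28.4730 kg


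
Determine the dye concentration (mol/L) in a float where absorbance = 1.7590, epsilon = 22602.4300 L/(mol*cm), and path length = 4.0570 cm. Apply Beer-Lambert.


Formula: c = A / (epsilon * l)
Substituting: c = 1.7590 / (22602.4300 * 4.0570)
Result: 1.9183e-05 mol/L


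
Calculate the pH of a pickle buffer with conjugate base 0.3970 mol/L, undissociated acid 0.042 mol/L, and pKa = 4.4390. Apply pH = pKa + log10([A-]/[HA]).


ratio = [A-] / [HA] = 0.3970 / 0.042 = 9.4524
log10(ratio) = 0.9755
pH = pKa + log10(ratio) = 4.4390 + 0.9755 = 5.4145


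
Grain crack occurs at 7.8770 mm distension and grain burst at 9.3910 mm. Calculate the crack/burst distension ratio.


Formula: Ratio = crack / burst
Substituting: Ratio = 7.8770 / 9.3910
Result: 0.8388


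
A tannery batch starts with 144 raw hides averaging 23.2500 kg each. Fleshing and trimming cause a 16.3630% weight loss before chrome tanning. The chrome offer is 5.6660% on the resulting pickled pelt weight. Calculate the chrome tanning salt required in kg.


Total_raw = N * avg_wt = 144 * 23.2500 = 3348.0000 kg
Substrate = Total_raw * (1 - loss/100) = 3348.0000 * (1 - 16.3630/100) = 2800.1668 kg
Chrome = Substrate * pct / 100 = 2800.1668 * 5.6660 / 100 = 158.6574 kg


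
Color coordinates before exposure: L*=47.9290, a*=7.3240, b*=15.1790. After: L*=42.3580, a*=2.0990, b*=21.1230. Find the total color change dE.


dL = -5.5710, da = -5.2250, db = 5.9440
dE = sqrt((-5.5710)^2 + (-5.2250)^2 + 5.9440^2) = 9.6782


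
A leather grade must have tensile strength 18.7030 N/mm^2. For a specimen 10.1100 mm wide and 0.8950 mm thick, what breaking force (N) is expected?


Formula: F = TS * w * t
Substituting: F = 18.7030 * 10.1100 * 0.8950
Result: 169.2332 N


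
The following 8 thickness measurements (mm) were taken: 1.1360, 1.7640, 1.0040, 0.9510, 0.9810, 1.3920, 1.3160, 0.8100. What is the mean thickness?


Formula: Average = sum / n
Substituting: Average = 9.3540 / 8
Result: 1.1692 mm


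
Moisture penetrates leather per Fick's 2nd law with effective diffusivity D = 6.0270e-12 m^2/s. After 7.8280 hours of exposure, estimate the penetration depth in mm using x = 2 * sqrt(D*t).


t = 7.8280 hr * 3600 = 28180.8000 s
D * t = 6.0270e-12 * 28180.8000 = 1.6985e-07
x = 2 * sqrt(D*t) = 2 * sqrt(1.6985e-07) = 8.2425e-04 m = 0.8242 mm


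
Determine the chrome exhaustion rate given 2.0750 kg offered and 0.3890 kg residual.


Formula: Uptake = (offered - residual) / offered * 100
Substituting: Uptake = (2.0750 - 0.3890) / 2.0750 * 100
Result: 81.2530 %


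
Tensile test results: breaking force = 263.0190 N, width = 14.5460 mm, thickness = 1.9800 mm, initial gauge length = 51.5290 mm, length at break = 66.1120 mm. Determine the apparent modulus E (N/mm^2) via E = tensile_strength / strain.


TS = F / (w * t) = 263.0190 / (14.5460 * 1.9800) = 9.1323 N/mm^2
strain = (Lf - L0) / L0 = (66.1120 - 51.5290) / 51.5290 = 0.2830
E = TS / strain = 9.1323 / 0.2830 = 32.2688 N/mm^2


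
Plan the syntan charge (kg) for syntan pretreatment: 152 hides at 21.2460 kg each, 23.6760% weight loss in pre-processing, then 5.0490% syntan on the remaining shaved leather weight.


Total_raw = N * avg_wt = 152 * 21.2460 = 3229.3920 kg
Substrate = Total_raw * (1 - loss/100) = 3229.3920 * (1 - 23.6760/100) = 2464.8012 kg
Syntan = Substrate * pct / 100 = 2464.8012 * 5.0490 / 100 = 124.4478 kg


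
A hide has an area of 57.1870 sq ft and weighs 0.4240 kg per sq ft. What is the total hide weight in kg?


Formula: Weight = area * weight_per_sqft
Substituting: Weight = 57.1870 * 0.4240
Result: 24.2473 kg


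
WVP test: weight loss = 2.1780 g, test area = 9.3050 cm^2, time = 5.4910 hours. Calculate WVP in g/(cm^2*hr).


Formula: WVP = loss / (area * time)
Substituting: WVP = 2.1780 / (9.3050 * 5.4910)
Result: 0.0426275 g/(cm^2*hr)


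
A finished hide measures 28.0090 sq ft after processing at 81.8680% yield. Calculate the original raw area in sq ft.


Formula: raw = finished * 100 / yield
Substituting: raw = 28.0090 * 100 / 81.8680
Result: 34.2124 sq ft


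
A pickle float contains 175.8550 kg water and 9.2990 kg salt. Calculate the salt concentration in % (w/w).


Formula: Conc = salt / (water + salt) * 100
Substituting: Conc = 9.2990 / (175.8550 + 9.2990) * 100
Result: 5.0223 %


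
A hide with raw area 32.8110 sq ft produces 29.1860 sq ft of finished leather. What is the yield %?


Formula: Yield = finished / raw * 100
Substituting: Yield = 29.1860 / 32.8110 * 100
Result: 88.9519 %


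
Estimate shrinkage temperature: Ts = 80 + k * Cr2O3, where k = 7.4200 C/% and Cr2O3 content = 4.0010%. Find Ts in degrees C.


Formula: Ts = 80 + k * Cr2O3
Substituting: Ts = 80 + 7.4200 * 4.0010
Result: 109.6874 C


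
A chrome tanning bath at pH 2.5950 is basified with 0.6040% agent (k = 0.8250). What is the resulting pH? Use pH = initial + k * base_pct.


Formula: pH_final = pH_initial + k * base_pct
Substituting: pH_final = 2.5950 + 0.8250 * 0.6040
Result: 3.0933


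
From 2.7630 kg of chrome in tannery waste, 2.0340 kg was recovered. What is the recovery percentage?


Formula: Recovery = recovered / input * 100
Substituting: Recovery = 2.0340 / 2.7630 * 100
Result: 73.6156 %


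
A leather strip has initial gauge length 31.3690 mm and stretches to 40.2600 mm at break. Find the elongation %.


Formula: Elongation = (Lf - L0) / L0 * 100
Substituting: Elongation = (40.2600 - 31.3690) / 31.3690 * 100
Result: 28.3433 %


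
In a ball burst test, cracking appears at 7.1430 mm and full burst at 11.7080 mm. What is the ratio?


Formula: Ratio = crack / burst
Substituting: Ratio = 7.1430 / 11.7080
Result: 0.6101


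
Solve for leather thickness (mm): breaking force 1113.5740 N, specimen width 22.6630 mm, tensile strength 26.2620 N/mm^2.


Formula: t = F / (TS * w)
Substituting: t = 1113.5740 / (26.2620 * 22.6630)
Result: 1.8710 mm


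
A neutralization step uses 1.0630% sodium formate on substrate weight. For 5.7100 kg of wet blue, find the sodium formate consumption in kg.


Formula: Neutralizer = substrate * pct / 100
Substituting: Neutralizer = 5.7100 * 1.0630 / 100
Result: 0.0606973 kg


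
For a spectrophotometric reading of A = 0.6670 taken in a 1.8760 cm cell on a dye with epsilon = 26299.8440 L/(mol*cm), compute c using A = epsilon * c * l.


Formula: c = A / (epsilon * l)
Substituting: c = 0.6670 / (26299.8440 * 1.8760)
Result: 1.3519e-05 mol/L


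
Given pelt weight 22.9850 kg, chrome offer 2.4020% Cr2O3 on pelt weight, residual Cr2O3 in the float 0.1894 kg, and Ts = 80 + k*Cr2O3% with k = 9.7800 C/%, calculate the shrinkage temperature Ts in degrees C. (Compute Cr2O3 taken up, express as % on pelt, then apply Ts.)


Offered = pelt * offer_pct / 100 = 22.9850 * 2.4020 / 100 = 0.5521 kg
Uptake = offered - residual = 0.5521 - 0.1894 = 0.3627 kg
Cr2O3% on pelt = uptake / pelt * 100 = 0.3627 / 22.9850 * 100 = 1.5780 %
Ts = 80 + k * Cr2O3% = 80 + 9.7800 * 1.5780 = 95.4327 C


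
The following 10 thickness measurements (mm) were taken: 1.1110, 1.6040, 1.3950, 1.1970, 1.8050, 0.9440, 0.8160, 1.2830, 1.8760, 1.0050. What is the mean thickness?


Formula: Average = sum / n
Substituting: Average = 13.0360 / 10
Result: 1.3036 mm


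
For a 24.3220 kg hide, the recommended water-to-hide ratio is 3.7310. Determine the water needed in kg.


Formula: Water = hide_weight * ratio
Substituting: Water = 24.3220 * 3.7310
Result: 90.7454 kg


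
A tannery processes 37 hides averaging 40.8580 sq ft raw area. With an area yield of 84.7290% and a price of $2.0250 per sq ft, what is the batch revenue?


Raw_total = N * avg_area = 37 * 40.8580 = 1511.7460 sq ft
Finished = Raw_total * yield / 100 = 1511.7460 * 84.7290 / 100 = 1280.8873 sq ft
Value = Finished * price = 1280.8873 * 2.0250 = 2593.7967 $


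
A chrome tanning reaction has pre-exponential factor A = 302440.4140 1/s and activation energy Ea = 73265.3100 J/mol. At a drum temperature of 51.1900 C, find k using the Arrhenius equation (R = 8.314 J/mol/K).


T_K = T_C + 273.15 = 51.1900 + 273.15 = 324.3400 K
exponent = -Ea / (R * T_K) = -73265.3100 / (8.314 * 324.3400) = -27.1699
k = A * exp(exponent) = 302440.4140 * exp(-27.1699) = 4.7963e-07 1/s


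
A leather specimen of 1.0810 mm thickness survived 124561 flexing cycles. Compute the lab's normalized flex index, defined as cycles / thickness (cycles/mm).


Formula: Index = cycles / thickness
Substituting: Index = 124561 / 1.0810
Result: 115227.5671 cycles/mm


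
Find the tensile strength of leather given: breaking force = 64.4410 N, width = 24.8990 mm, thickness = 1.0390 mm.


Formula: TS = force / (width * thickness)
Substituting: TS = 64.4410 / (24.8990 * 1.0390)
Result: 2.4909 N/mm^2


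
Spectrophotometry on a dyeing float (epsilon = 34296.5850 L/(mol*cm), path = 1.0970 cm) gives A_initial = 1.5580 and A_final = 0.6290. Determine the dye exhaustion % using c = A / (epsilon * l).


c_initial = A_i / (epsilon * l) = 1.5580 / (34296.5850 * 1.0970) = 4.1410e-05 mol/L
c_final = A_f / (epsilon * l) = 0.6290 / (34296.5850 * 1.0970) = 1.6718e-05 mol/L
Exhaustion = (c_initial - c_final) / c_initial * 100 = (4.1410e-05 - 1.6718e-05) / 4.1410e-05 * 100 = 59.6277 %


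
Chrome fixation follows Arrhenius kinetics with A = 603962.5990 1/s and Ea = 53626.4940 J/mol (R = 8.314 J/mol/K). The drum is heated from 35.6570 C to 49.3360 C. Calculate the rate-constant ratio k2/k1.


T1 = 35.6570 + 273.15 = 308.8070 K; T2 = 49.3360 + 273.15 = 322.4860 K
k1 = A * exp(-Ea/(R*T1)) = 603962.5990 * exp(-53626.4940/(8.314*308.8070)) = 5.1259e-04 1/s
k2 = A * exp(-Ea/(R*T2)) = 603962.5990 * exp(-53626.4940/(8.314*322.4860)) = 0.00124323 1/s
k2/k1 = 0.00124323 / 5.1259e-04 = 2.4254


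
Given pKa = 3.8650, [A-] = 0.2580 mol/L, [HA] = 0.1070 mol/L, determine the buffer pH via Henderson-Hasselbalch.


ratio = [A-] / [HA] = 0.2580 / 0.1070 = 2.4112
log10(ratio) = 0.3822
pH = pKa + log10(ratio) = 3.8650 + 0.3822 = 4.2472


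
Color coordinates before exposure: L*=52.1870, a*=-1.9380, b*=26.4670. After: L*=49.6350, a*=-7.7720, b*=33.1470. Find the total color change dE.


dL = -2.5520, da = -5.8340, db = 6.6800
dE = sqrt((-2.5520)^2 + (-5.8340)^2 + 6.6800^2) = 9.2288


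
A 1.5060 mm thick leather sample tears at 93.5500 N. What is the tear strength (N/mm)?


Formula: Tear strength = force / thickness
Substituting: Tear strength = 93.5500 / 1.5060
Result: 62.1182 N/mm


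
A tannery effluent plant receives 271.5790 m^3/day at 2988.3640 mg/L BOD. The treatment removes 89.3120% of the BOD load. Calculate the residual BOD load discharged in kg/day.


Load_in = volume * conc / 1000 = 271.5790 * 2988.3640 / 1000 = 811.5769 kg/day
Removed = Load_in * eff / 100 = 811.5769 * 89.3120 / 100 = 724.8356 kg/day
Load_out = Load_in - Removed = 811.5769 - 724.8356 = 86.7413 kg/day


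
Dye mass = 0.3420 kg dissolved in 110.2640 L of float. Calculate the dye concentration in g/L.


Formula: Conc = dye_mass(kg) / volume(L) * 1000
Substituting: Conc = 0.3420 / 110.2640 * 1000
Result: 3.1016 g/L


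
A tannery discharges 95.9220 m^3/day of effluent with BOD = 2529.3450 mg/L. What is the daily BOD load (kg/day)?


Formula: BOD_load = volume * conc / 1000
Substituting: BOD_load = 95.9220 * 2529.3450 / 1000
Result: 242.6198 kg/day


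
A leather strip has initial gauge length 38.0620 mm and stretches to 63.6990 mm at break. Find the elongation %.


Formula: Elongation = (Lf - L0) / L0 * 100
Substituting: Elongation = (63.6990 - 38.0620) / 38.0620 * 100
Result: 67.3559 %


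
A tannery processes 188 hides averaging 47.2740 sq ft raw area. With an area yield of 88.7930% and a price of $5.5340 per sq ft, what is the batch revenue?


Raw_total = N * avg_area = 188 * 47.2740 = 8887.5120 sq ft
Finished = Raw_total * yield / 100 = 8887.5120 * 88.7930 / 100 = 7891.4885 sq ft
Value = Finished * price = 7891.4885 * 5.5340 = 43671.4975 $


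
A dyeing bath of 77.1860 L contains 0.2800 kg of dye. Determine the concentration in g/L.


Formula: Conc = dye_mass(kg) / volume(L) * 1000
Substituting: Conc = 0.2800 / 77.1860 * 1000
Result: 3.6276 g/L


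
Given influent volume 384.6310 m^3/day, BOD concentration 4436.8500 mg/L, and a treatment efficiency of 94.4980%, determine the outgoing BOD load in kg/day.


Load_in = volume * conc / 1000 = 384.6310 * 4436.8500 / 1000 = 1706.5501 kg/day
Removed = Load_in * eff / 100 = 1706.5501 * 94.4980 / 100 = 1612.6557 kg/day
Load_out = Load_in - Removed = 1706.5501 - 1612.6557 = 93.8944 kg/day


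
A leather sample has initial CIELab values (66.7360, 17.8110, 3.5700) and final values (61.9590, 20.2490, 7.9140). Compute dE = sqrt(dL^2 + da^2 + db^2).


dL = -4.7770, da = 2.4380, db = 4.3440
dE = sqrt((-4.7770)^2 + 2.4380^2 + 4.3440^2) = 6.9017


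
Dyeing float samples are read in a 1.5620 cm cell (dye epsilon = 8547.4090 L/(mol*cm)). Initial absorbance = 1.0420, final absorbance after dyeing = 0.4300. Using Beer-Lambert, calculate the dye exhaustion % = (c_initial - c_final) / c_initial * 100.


c_initial = A_i / (epsilon * l) = 1.0420 / (8547.4090 * 1.5620) = 7.8046e-05 mol/L
c_final = A_f / (epsilon * l) = 0.4300 / (8547.4090 * 1.5620) = 3.2207e-05 mol/L
Exhaustion = (c_initial - c_final) / c_initial * 100 = (7.8046e-05 - 3.2207e-05) / 7.8046e-05 * 100 = 58.7332 %


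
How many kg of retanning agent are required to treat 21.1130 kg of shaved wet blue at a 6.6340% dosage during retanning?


Formula: Retan = substrate * pct / 100
Substituting: Retan = 21.1130 * 6.6340 / 100
Result: 1.4006 kg


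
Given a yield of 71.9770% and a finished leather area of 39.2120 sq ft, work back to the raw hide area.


Formula: raw = finished * 100 / yield
Substituting: raw = 39.2120 * 100 / 71.9770
Result: 54.4785 sq ft


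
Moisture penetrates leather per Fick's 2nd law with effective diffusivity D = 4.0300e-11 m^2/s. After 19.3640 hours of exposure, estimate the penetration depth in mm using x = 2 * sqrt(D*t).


t = 19.3640 hr * 3600 = 69710.4000 s
D * t = 4.0300e-11 * 69710.4000 = 2.8093e-06
x = 2 * sqrt(D*t) = 2 * sqrt(2.8093e-06) = 0.00335221 m = 3.3522 mm


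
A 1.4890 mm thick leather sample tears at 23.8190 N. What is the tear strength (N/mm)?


Formula: Tear strength = force / thickness
Substituting: Tear strength = 23.8190 / 1.4890
Result: 15.9966 N/mm


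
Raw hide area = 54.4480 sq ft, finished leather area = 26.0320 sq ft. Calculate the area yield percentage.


Formula: Yield = finished / raw * 100
Substituting: Yield = 26.0320 / 54.4480 * 100
Result: 47.8108 %


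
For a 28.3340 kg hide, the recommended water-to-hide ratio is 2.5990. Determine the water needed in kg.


Formula: Water = hide_weight * ratio
Substituting: Water = 28.3340 * 2.5990
Result: 73.6401 kg


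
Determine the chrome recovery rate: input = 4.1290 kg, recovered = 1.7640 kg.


Formula: Recovery = recovered / input * 100
Substituting: Recovery = 1.7640 / 4.1290 * 100
Result: 42.7222 %


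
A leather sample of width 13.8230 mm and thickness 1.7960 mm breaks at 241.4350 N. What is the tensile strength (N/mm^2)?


Formula: TS = force / (width * thickness)
Substituting: TS = 241.4350 / (13.8230 * 1.7960)
Result: 9.7250 N/mm^2


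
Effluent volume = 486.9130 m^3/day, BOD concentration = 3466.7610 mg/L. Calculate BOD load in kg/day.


Formula: BOD_load = volume * conc / 1000
Substituting: BOD_load = 486.9130 * 3466.7610 / 1000
Result: 1688.0110 kg/day


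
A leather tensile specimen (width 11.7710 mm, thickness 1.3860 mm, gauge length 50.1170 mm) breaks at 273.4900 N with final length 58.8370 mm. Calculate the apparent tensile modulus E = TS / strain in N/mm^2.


TS = F / (w * t) = 273.4900 / (11.7710 * 1.3860) = 16.7635 N/mm^2
strain = (Lf - L0) / L0 = (58.8370 - 50.1170) / 50.1170 = 0.1740
E = TS / strain = 16.7635 / 0.1740 = 96.3459 N/mm^2


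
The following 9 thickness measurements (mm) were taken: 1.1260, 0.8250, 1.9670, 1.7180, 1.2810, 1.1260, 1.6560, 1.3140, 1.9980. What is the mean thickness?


Formula: Average = sum / n
Substituting: Average = 13.0110 / 9
Result: 1.4457 mm


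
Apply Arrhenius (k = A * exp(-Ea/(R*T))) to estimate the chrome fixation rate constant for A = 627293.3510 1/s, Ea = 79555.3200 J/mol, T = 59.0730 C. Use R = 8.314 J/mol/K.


T_K = T_C + 273.15 = 59.0730 + 273.15 = 332.2230 K
exponent = -Ea / (R * T_K) = -79555.3200 / (8.314 * 332.2230) = -28.8025
k = A * exp(exponent) = 627293.3510 * exp(-28.8025) = 1.9441e-07 1/s


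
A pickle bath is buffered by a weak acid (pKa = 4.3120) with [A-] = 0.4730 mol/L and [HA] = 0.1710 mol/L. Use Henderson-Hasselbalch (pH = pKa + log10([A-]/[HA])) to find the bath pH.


ratio = [A-] / [HA] = 0.4730 / 0.1710 = 2.7661
log10(ratio) = 0.4419
pH = pKa + log10(ratio) = 4.3120 + 0.4419 = 4.7539


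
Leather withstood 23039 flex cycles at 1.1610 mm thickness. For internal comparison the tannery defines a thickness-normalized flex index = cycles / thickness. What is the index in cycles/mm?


Formula: Index = cycles / thickness
Substituting: Index = 23039 / 1.1610
Result: 19844.0999 cycles/mm


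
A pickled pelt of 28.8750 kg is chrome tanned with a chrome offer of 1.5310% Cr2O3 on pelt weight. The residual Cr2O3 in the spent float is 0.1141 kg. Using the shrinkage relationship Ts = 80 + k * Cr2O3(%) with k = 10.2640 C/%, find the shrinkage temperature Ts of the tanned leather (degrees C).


Offered = pelt * offer_pct / 100 = 28.8750 * 1.5310 / 100 = 0.4421 kg
Uptake = offered - residual = 0.4421 - 0.1141 = 0.3280 kg
Cr2O3% on pelt = uptake / pelt * 100 = 0.3280 / 28.8750 * 100 = 1.1358 %
Ts = 80 + k * Cr2O3% = 80 + 10.2640 * 1.1358 = 91.6583 C


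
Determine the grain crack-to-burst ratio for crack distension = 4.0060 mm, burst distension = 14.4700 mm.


Formula: Ratio = crack / burst
Substituting: Ratio = 4.0060 / 14.4700
Result: 0.2768


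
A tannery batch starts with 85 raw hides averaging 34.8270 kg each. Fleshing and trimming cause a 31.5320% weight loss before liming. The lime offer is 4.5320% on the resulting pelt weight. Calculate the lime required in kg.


Total_raw = N * avg_wt = 85 * 34.8270 = 2960.2950 kg
Substrate = Total_raw * (1 - loss/100) = 2960.2950 * (1 - 31.5320/100) = 2026.8548 kg
Lime = Substrate * pct / 100 = 2026.8548 * 4.5320 / 100 = 91.8571 kg


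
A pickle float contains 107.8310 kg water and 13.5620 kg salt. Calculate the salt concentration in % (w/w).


Formula: Conc = salt / (water + salt) * 100
Substituting: Conc = 13.5620 / (107.8310 + 13.5620) * 100
Result: 11.1720 %


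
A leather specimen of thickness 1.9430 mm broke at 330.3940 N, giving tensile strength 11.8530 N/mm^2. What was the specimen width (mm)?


Formula: w = F / (TS * t)
Substituting: w = 330.3940 / (11.8530 * 1.9430)
Result: 14.3460 mm


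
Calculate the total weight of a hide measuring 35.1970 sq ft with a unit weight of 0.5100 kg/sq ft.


Formula: Weight = area * weight_per_sqft
Substituting: Weight = 35.1970 * 0.5100
Result: 17.9505 kg


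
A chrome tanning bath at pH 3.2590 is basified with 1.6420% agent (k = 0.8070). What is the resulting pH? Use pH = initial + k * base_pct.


Formula: pH_final = pH_initial + k * base_pct
Substituting: pH_final = 3.2590 + 0.8070 * 1.6420
Result: 4.5841


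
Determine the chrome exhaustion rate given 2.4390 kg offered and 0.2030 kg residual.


Formula: Uptake = (offered - residual) / offered * 100
Substituting: Uptake = (2.4390 - 0.2030) / 2.4390 * 100
Result: 91.6769 %


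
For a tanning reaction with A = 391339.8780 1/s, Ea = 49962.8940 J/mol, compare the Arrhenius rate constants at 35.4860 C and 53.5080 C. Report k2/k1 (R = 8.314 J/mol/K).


T1 = 35.4860 + 273.15 = 308.6360 K; T2 = 53.5080 + 273.15 = 326.6580 K
k1 = A * exp(-Ea/(R*T1)) = 391339.8780 * exp(-49962.8940/(8.314*308.6360)) = 0.00136884 1/s
k2 = A * exp(-Ea/(R*T2)) = 391339.8780 * exp(-49962.8940/(8.314*326.6580)) = 0.00400764 1/s
k2/k1 = 0.00400764 / 0.00136884 = 2.9278


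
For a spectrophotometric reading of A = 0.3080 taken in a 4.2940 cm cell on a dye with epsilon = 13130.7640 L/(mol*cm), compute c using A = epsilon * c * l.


Formula: c = A / (epsilon * l)
Substituting: c = 0.3080 / (13130.7640 * 4.2940)
Result: 5.4626e-06 mol/L


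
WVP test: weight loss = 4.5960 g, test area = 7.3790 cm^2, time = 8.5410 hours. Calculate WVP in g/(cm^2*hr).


Formula: WVP = loss / (area * time)
Substituting: WVP = 4.5960 / (7.3790 * 8.5410)
Result: 0.0729246 g/(cm^2*hr)


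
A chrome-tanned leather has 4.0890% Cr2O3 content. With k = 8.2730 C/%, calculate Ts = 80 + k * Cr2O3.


Formula: Ts = 80 + k * Cr2O3
Substituting: Ts = 80 + 8.2730 * 4.0890
Result: 113.8283 C


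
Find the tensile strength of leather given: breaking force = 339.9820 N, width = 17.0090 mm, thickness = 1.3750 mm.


Formula: TS = force / (width * thickness)
Substituting: TS = 339.9820 / (17.0090 * 1.3750)
Result: 14.5370 N/mm^2


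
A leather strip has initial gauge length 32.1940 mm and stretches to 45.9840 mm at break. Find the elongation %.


Formula: Elongation = (Lf - L0) / L0 * 100
Substituting: Elongation = (45.9840 - 32.1940) / 32.1940 * 100
Result: 42.8341 %


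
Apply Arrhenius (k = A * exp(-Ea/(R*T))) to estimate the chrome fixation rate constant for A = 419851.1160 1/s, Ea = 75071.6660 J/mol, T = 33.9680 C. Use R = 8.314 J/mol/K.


T_K = T_C + 273.15 = 33.9680 + 273.15 = 307.1180 K
exponent = -Ea / (R * T_K) = -75071.6660 / (8.314 * 307.1180) = -29.4009
k = A * exp(exponent) = 419851.1160 * exp(-29.4009) = 7.1522e-08 1/s


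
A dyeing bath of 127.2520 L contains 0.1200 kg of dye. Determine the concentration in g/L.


Formula: Conc = dye_mass(kg) / volume(L) * 1000
Substituting: Conc = 0.1200 / 127.2520 * 1000
Result: 0.9430 g/L


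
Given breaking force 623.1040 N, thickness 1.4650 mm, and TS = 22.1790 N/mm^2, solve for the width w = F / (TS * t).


Formula: w = F / (TS * t)
Substituting: w = 623.1040 / (22.1790 * 1.4650)
Result: 19.1770 mm


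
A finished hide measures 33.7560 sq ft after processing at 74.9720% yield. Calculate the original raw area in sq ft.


Formula: raw = finished * 100 / yield
Substituting: raw = 33.7560 * 100 / 74.9720
Result: 45.0248 sq ft


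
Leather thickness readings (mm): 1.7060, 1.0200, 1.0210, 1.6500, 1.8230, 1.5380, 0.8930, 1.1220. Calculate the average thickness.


Formula: Average = sum / n
Substituting: Average = 10.7730 / 8
Result: 1.3466 mm


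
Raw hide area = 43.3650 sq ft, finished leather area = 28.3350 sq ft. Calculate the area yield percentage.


Formula: Yield = finished / raw * 100
Substituting: Yield = 28.3350 / 43.3650 * 100
Result: 65.3407 %


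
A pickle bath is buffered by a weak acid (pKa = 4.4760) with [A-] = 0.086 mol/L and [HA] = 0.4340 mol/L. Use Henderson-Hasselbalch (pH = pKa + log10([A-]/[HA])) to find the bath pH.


ratio = [A-] / [HA] = 0.086 / 0.4340 = 0.1982
log10(ratio) = -0.7030
pH = pKa + log10(ratio) = 4.4760 - 0.7030 = 3.7730


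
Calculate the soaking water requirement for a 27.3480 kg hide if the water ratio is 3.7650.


Formula: Water = hide_weight * ratio
Substituting: Water = 27.3480 * 3.7650
Result: 102.9652 kg


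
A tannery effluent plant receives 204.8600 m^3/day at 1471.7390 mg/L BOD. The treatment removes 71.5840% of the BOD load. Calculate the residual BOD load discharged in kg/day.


Load_in = volume * conc / 1000 = 204.8600 * 1471.7390 / 1000 = 301.5005 kg/day
Removed = Load_in * eff / 100 = 301.5005 * 71.5840 / 100 = 215.8261 kg/day
Load_out = Load_in - Removed = 301.5005 - 215.8261 = 85.6744 kg/day


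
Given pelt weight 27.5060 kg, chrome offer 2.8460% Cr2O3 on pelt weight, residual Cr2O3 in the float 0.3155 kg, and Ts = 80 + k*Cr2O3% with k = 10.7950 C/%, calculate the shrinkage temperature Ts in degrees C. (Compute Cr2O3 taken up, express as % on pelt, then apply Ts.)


Offered = pelt * offer_pct / 100 = 27.5060 * 2.8460 / 100 = 0.7828 kg
Uptake = offered - residual = 0.7828 - 0.3155 = 0.4673 kg
Cr2O3% on pelt = uptake / pelt * 100 = 0.4673 / 27.5060 * 100 = 1.6990 %
Ts = 80 + k * Cr2O3% = 80 + 10.7950 * 1.6990 = 98.3405 C


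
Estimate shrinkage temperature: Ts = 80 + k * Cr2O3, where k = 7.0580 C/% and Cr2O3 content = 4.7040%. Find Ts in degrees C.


Formula: Ts = 80 + k * Cr2O3
Substituting: Ts = 80 + 7.0580 * 4.7040
Result: 113.2008 C


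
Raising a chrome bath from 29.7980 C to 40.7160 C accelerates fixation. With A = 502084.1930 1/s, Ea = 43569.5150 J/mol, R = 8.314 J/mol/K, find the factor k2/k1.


T1 = 29.7980 + 273.15 = 302.9480 K; T2 = 40.7160 + 273.15 = 313.8660 K
k1 = A * exp(-Ea/(R*T1)) = 502084.1930 * exp(-43569.5150/(8.314*302.9480)) = 0.0154241 1/s
k2 = A * exp(-Ea/(R*T2)) = 502084.1930 * exp(-43569.5150/(8.314*313.8660)) = 0.0281533 1/s
k2/k1 = 0.0281533 / 0.0154241 = 1.8253


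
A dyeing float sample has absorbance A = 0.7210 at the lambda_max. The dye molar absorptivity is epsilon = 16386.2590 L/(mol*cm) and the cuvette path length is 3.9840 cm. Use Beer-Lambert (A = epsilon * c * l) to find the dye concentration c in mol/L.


Formula: c = A / (epsilon * l)
Substituting: c = 0.7210 / (16386.2590 * 3.9840)
Result: 1.1044e-05 mol/L
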